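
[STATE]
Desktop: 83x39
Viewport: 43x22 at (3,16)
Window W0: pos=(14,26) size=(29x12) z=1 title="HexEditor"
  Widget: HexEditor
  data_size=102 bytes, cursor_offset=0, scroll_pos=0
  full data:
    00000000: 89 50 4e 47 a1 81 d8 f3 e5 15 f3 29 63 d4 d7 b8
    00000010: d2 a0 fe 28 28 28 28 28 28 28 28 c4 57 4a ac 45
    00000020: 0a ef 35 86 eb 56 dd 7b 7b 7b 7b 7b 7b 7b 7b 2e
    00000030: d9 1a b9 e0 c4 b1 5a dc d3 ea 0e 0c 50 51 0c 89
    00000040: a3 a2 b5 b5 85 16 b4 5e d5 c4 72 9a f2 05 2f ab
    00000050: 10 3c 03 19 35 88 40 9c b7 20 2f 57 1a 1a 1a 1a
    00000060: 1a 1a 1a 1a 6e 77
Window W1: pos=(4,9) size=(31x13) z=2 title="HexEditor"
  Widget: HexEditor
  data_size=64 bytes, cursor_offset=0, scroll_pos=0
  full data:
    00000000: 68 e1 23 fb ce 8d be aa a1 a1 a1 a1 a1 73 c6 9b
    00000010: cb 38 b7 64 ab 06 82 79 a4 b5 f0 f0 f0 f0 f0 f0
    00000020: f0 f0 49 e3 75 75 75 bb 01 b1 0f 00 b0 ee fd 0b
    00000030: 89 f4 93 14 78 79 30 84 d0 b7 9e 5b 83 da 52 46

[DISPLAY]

 ┃                             ┃           
 ┃                             ┃           
 ┃                             ┃           
 ┃                             ┃           
 ┃                             ┃           
 ┗━━━━━━━━━━━━━━━━━━━━━━━━━━━━━┛           
                                           
                                           
                                           
                                           
           ┏━━━━━━━━━━━━━━━━━━━━━━━━━━━┓   
           ┃ HexEditor                 ┃   
           ┠───────────────────────────┨   
           ┃00000000  89 50 4e 47 a1 81┃   
           ┃00000010  d2 a0 fe 28 28 28┃   
           ┃00000020  0a ef 35 86 eb 56┃   
           ┃00000030  d9 1a b9 e0 c4 b1┃   
           ┃00000040  a3 a2 b5 b5 85 16┃   
           ┃00000050  10 3c 03 19 35 88┃   
           ┃00000060  1a 1a 1a 1a 6e 77┃   
           ┃                           ┃   
           ┗━━━━━━━━━━━━━━━━━━━━━━━━━━━┛   


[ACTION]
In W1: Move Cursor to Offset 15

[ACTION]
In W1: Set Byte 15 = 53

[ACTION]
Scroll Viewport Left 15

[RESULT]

    ┃                             ┃        
    ┃                             ┃        
    ┃                             ┃        
    ┃                             ┃        
    ┃                             ┃        
    ┗━━━━━━━━━━━━━━━━━━━━━━━━━━━━━┛        
                                           
                                           
                                           
                                           
              ┏━━━━━━━━━━━━━━━━━━━━━━━━━━━┓
              ┃ HexEditor                 ┃
              ┠───────────────────────────┨
              ┃00000000  89 50 4e 47 a1 81┃
              ┃00000010  d2 a0 fe 28 28 28┃
              ┃00000020  0a ef 35 86 eb 56┃
              ┃00000030  d9 1a b9 e0 c4 b1┃
              ┃00000040  a3 a2 b5 b5 85 16┃
              ┃00000050  10 3c 03 19 35 88┃
              ┃00000060  1a 1a 1a 1a 6e 77┃
              ┃                           ┃
              ┗━━━━━━━━━━━━━━━━━━━━━━━━━━━┛


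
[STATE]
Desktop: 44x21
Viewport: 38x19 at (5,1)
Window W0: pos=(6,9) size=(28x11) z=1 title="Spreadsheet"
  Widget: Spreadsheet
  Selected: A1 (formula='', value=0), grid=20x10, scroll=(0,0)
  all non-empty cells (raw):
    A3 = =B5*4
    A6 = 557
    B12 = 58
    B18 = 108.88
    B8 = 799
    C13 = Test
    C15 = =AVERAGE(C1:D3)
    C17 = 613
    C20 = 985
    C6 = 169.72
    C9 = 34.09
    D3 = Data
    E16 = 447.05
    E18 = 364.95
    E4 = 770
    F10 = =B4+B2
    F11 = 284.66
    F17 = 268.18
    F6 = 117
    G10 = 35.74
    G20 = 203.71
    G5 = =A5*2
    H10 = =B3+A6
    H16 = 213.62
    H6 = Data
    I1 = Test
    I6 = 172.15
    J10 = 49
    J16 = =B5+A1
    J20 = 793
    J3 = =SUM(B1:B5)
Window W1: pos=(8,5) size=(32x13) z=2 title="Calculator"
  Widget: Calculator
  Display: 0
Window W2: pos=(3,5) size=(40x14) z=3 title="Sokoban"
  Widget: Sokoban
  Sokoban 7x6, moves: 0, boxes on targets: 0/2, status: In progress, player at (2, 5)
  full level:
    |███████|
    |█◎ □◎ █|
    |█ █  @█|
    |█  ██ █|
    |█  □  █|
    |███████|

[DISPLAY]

                                      
                                      
                                      
                                      
━━━━━━━━━━━━━━━━━━━━━━━━━━━━━━━━━━━━━┓
Sokoban                              ┃
─────────────────────────────────────┨
██████                               ┃
◎ □◎ █                               ┃
 █  @█                               ┃
  ██ █                               ┃
  □  █                               ┃
██████                               ┃
oves: 0  0/2                         ┃
                                     ┃
                                     ┃
                                     ┃
━━━━━━━━━━━━━━━━━━━━━━━━━━━━━━━━━━━━━┛
 ┗━━━━━━━━━━━━━━━━━━━━━━━━━━┛         


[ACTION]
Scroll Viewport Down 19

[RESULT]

                                      
                                      
                                      
━━━━━━━━━━━━━━━━━━━━━━━━━━━━━━━━━━━━━┓
Sokoban                              ┃
─────────────────────────────────────┨
██████                               ┃
◎ □◎ █                               ┃
 █  @█                               ┃
  ██ █                               ┃
  □  █                               ┃
██████                               ┃
oves: 0  0/2                         ┃
                                     ┃
                                     ┃
                                     ┃
━━━━━━━━━━━━━━━━━━━━━━━━━━━━━━━━━━━━━┛
 ┗━━━━━━━━━━━━━━━━━━━━━━━━━━┛         
                                      


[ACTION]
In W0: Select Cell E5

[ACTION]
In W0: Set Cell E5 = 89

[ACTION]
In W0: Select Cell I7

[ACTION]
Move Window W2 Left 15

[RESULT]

                                      
                                      
                                      
━━━━━━━━━━━━━━━━━━━━━━━━━━━━━━━━━━┓   
oban                              ┃   
──────────────────────────────────┨   
███                               ┃   
◎ █                               ┃   
 @█                               ┃   
█ █                               ┃   
  █                               ┃   
███                               ┃   
s: 0  0/2                         ┃   
                                  ┃   
                                  ┃   
                                  ┃   
━━━━━━━━━━━━━━━━━━━━━━━━━━━━━━━━━━┛   
 ┗━━━━━━━━━━━━━━━━━━━━━━━━━━┛         
                                      


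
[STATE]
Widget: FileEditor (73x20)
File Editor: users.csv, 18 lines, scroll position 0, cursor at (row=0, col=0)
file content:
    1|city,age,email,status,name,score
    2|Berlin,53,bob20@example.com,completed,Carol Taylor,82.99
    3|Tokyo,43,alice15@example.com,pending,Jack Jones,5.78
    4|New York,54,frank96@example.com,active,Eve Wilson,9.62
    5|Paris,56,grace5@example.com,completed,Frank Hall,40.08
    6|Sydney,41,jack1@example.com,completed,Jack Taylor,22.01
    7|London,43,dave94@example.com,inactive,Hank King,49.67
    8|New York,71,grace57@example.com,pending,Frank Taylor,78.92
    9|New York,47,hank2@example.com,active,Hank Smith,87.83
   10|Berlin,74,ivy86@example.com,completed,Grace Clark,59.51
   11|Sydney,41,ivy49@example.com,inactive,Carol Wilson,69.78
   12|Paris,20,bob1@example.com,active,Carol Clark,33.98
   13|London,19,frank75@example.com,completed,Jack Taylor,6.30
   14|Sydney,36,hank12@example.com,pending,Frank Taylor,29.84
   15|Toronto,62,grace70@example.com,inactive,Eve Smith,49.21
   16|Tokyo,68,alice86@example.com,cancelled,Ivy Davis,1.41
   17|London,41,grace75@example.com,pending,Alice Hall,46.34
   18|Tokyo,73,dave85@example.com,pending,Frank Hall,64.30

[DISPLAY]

█ity,age,email,status,name,score                                        ▲
Berlin,53,bob20@example.com,completed,Carol Taylor,82.99                █
Tokyo,43,alice15@example.com,pending,Jack Jones,5.78                    ░
New York,54,frank96@example.com,active,Eve Wilson,9.62                  ░
Paris,56,grace5@example.com,completed,Frank Hall,40.08                  ░
Sydney,41,jack1@example.com,completed,Jack Taylor,22.01                 ░
London,43,dave94@example.com,inactive,Hank King,49.67                   ░
New York,71,grace57@example.com,pending,Frank Taylor,78.92              ░
New York,47,hank2@example.com,active,Hank Smith,87.83                   ░
Berlin,74,ivy86@example.com,completed,Grace Clark,59.51                 ░
Sydney,41,ivy49@example.com,inactive,Carol Wilson,69.78                 ░
Paris,20,bob1@example.com,active,Carol Clark,33.98                      ░
London,19,frank75@example.com,completed,Jack Taylor,6.30                ░
Sydney,36,hank12@example.com,pending,Frank Taylor,29.84                 ░
Toronto,62,grace70@example.com,inactive,Eve Smith,49.21                 ░
Tokyo,68,alice86@example.com,cancelled,Ivy Davis,1.41                   ░
London,41,grace75@example.com,pending,Alice Hall,46.34                  ░
Tokyo,73,dave85@example.com,pending,Frank Hall,64.30                    ░
                                                                        ░
                                                                        ▼


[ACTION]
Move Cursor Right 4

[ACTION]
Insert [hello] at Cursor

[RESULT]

cityhello█age,email,status,name,score                                   ▲
Berlin,53,bob20@example.com,completed,Carol Taylor,82.99                █
Tokyo,43,alice15@example.com,pending,Jack Jones,5.78                    ░
New York,54,frank96@example.com,active,Eve Wilson,9.62                  ░
Paris,56,grace5@example.com,completed,Frank Hall,40.08                  ░
Sydney,41,jack1@example.com,completed,Jack Taylor,22.01                 ░
London,43,dave94@example.com,inactive,Hank King,49.67                   ░
New York,71,grace57@example.com,pending,Frank Taylor,78.92              ░
New York,47,hank2@example.com,active,Hank Smith,87.83                   ░
Berlin,74,ivy86@example.com,completed,Grace Clark,59.51                 ░
Sydney,41,ivy49@example.com,inactive,Carol Wilson,69.78                 ░
Paris,20,bob1@example.com,active,Carol Clark,33.98                      ░
London,19,frank75@example.com,completed,Jack Taylor,6.30                ░
Sydney,36,hank12@example.com,pending,Frank Taylor,29.84                 ░
Toronto,62,grace70@example.com,inactive,Eve Smith,49.21                 ░
Tokyo,68,alice86@example.com,cancelled,Ivy Davis,1.41                   ░
London,41,grace75@example.com,pending,Alice Hall,46.34                  ░
Tokyo,73,dave85@example.com,pending,Frank Hall,64.30                    ░
                                                                        ░
                                                                        ▼


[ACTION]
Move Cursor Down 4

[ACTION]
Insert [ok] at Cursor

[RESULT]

cityhello,age,email,status,name,score                                   ▲
Berlin,53,bob20@example.com,completed,Carol Taylor,82.99                █
Tokyo,43,alice15@example.com,pending,Jack Jones,5.78                    ░
New York,54,frank96@example.com,active,Eve Wilson,9.62                  ░
Paris,56,ok█race5@example.com,completed,Frank Hall,40.08                ░
Sydney,41,jack1@example.com,completed,Jack Taylor,22.01                 ░
London,43,dave94@example.com,inactive,Hank King,49.67                   ░
New York,71,grace57@example.com,pending,Frank Taylor,78.92              ░
New York,47,hank2@example.com,active,Hank Smith,87.83                   ░
Berlin,74,ivy86@example.com,completed,Grace Clark,59.51                 ░
Sydney,41,ivy49@example.com,inactive,Carol Wilson,69.78                 ░
Paris,20,bob1@example.com,active,Carol Clark,33.98                      ░
London,19,frank75@example.com,completed,Jack Taylor,6.30                ░
Sydney,36,hank12@example.com,pending,Frank Taylor,29.84                 ░
Toronto,62,grace70@example.com,inactive,Eve Smith,49.21                 ░
Tokyo,68,alice86@example.com,cancelled,Ivy Davis,1.41                   ░
London,41,grace75@example.com,pending,Alice Hall,46.34                  ░
Tokyo,73,dave85@example.com,pending,Frank Hall,64.30                    ░
                                                                        ░
                                                                        ▼


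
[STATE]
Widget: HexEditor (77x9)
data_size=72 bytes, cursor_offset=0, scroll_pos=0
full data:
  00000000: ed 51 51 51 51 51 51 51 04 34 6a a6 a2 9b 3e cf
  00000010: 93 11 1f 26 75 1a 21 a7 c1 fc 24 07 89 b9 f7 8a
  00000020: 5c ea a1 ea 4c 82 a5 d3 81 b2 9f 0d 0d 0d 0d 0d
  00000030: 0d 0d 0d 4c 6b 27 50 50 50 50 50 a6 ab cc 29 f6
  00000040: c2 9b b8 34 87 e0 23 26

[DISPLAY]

00000000  ED 51 51 51 51 51 51 51  04 34 6a a6 a2 9b 3e cf  |.QQQQQQQ.4j...>.
00000010  93 11 1f 26 75 1a 21 a7  c1 fc 24 07 89 b9 f7 8a  |...&u.!...$.....
00000020  5c ea a1 ea 4c 82 a5 d3  81 b2 9f 0d 0d 0d 0d 0d  |\...L...........
00000030  0d 0d 0d 4c 6b 27 50 50  50 50 50 a6 ab cc 29 f6  |...Lk'PPPPP...).
00000040  c2 9b b8 34 87 e0 23 26                           |...4..#&        
                                                                             
                                                                             
                                                                             
                                                                             


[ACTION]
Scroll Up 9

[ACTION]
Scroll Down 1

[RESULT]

00000010  93 11 1f 26 75 1a 21 a7  c1 fc 24 07 89 b9 f7 8a  |...&u.!...$.....
00000020  5c ea a1 ea 4c 82 a5 d3  81 b2 9f 0d 0d 0d 0d 0d  |\...L...........
00000030  0d 0d 0d 4c 6b 27 50 50  50 50 50 a6 ab cc 29 f6  |...Lk'PPPPP...).
00000040  c2 9b b8 34 87 e0 23 26                           |...4..#&        
                                                                             
                                                                             
                                                                             
                                                                             
                                                                             


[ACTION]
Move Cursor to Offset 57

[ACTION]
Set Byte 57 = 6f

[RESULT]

00000010  93 11 1f 26 75 1a 21 a7  c1 fc 24 07 89 b9 f7 8a  |...&u.!...$.....
00000020  5c ea a1 ea 4c 82 a5 d3  81 b2 9f 0d 0d 0d 0d 0d  |\...L...........
00000030  0d 0d 0d 4c 6b 27 50 50  50 6F 50 a6 ab cc 29 f6  |...Lk'PPPoP...).
00000040  c2 9b b8 34 87 e0 23 26                           |...4..#&        
                                                                             
                                                                             
                                                                             
                                                                             
                                                                             


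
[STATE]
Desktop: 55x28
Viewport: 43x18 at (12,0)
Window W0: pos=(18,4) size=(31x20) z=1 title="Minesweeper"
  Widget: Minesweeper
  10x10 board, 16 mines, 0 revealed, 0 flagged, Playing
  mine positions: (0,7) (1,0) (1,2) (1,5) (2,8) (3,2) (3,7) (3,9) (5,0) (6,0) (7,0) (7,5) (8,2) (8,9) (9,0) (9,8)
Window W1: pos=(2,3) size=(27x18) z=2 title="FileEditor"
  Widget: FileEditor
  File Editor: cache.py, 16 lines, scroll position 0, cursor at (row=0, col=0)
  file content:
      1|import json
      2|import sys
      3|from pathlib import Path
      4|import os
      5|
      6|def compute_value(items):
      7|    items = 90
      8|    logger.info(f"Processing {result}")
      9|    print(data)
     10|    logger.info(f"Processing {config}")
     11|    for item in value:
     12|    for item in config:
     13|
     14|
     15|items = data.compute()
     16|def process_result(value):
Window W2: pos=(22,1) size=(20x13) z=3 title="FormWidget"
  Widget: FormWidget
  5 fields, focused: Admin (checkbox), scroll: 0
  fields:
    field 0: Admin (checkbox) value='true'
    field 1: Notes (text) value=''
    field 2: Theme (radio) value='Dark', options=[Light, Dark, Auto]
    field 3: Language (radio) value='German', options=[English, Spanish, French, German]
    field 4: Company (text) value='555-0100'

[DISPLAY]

                                           
          ┏━━━━━━━━━━━━━━━━━━┓             
          ┃ FormWidget       ┃             
━━━━━━━━━━┠──────────────────┨             
or        ┃> Admin:      [x] ┃━━━━━━┓      
──────────┃  Notes:      [  ]┃      ┃      
on        ┃  Theme:      ( ) ┃──────┨      
s         ┃  Language:   ( ) ┃      ┃      
lib import┃  Company:    [55]┃      ┃      
          ┃                  ┃      ┃      
          ┃                  ┃      ┃      
te_value(i┃                  ┃      ┃      
 = 90     ┃                  ┃      ┃      
r.info(f"P┗━━━━━━━━━━━━━━━━━━┛      ┃      
(data)         ░┃                   ┃      
r.info(f"Proces░┃                   ┃      
tem in value:  ░┃                   ┃      
tem in config: ░┃                   ┃      


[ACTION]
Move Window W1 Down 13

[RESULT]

                                           
          ┏━━━━━━━━━━━━━━━━━━┓             
          ┃ FormWidget       ┃             
          ┠──────────────────┨             
      ┏━━━┃> Admin:      [x] ┃━━━━━━┓      
      ┃ Mi┃  Notes:      [  ]┃      ┃      
      ┠───┃  Theme:      ( ) ┃──────┨      
      ┃■■■┃  Language:   ( ) ┃      ┃      
      ┃■■■┃  Company:    [55]┃      ┃      
      ┃■■■┃                  ┃      ┃      
━━━━━━━━━━┃                  ┃      ┃      
or        ┃                  ┃      ┃      
──────────┃                  ┃      ┃      
on        ┗━━━━━━━━━━━━━━━━━━┛      ┃      
s              █┃                   ┃      
lib import Path░┃                   ┃      
               ░┃                   ┃      
               ░┃                   ┃      


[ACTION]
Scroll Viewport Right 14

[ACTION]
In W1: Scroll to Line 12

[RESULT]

                                           
          ┏━━━━━━━━━━━━━━━━━━┓             
          ┃ FormWidget       ┃             
          ┠──────────────────┨             
      ┏━━━┃> Admin:      [x] ┃━━━━━━┓      
      ┃ Mi┃  Notes:      [  ]┃      ┃      
      ┠───┃  Theme:      ( ) ┃──────┨      
      ┃■■■┃  Language:   ( ) ┃      ┃      
      ┃■■■┃  Company:    [55]┃      ┃      
      ┃■■■┃                  ┃      ┃      
━━━━━━━━━━┃                  ┃      ┃      
or        ┃                  ┃      ┃      
──────────┃                  ┃      ┃      
lib import┗━━━━━━━━━━━━━━━━━━┛      ┃      
               ░┃                   ┃      
               ░┃                   ┃      
te_value(items)░┃                   ┃      
 = 90          ░┃                   ┃      


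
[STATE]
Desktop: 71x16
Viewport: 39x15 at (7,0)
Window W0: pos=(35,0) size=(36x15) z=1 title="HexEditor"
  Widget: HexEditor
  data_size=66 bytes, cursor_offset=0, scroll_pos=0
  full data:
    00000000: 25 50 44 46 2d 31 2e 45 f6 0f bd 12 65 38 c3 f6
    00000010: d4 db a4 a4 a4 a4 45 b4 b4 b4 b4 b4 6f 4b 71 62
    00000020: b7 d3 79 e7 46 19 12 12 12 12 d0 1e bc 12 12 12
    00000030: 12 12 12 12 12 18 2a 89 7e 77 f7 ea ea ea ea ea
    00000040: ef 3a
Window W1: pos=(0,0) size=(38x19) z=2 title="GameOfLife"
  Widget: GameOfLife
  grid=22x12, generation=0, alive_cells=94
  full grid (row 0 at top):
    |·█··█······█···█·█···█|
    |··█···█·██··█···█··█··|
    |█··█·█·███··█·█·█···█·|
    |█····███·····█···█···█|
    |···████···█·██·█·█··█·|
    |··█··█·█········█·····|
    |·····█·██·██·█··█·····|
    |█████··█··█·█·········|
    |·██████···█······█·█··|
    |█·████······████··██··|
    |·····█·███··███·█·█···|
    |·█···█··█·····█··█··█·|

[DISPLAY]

━━━━━━━━━━━━━━━━━━━━━━━━━━━━━━┓━━━━━━━━
fLife                         ┃exEditor
──────────────────────────────┨────────
                              ┃000000  
·····█···█·█···█              ┃000010  
█·██··█···█··█··              ┃000020  
·███··█·█·█···█·              ┃000030  
██·····█···█···█              ┃000040  
█···█·██·█·█··█·              ┃        
·█········█·····              ┃        
·██·██·█··█·····              ┃        
·█··█·█·········              ┃        
█···█······█·█··              ┃        
······████··██··              ┃        
·███··███·█·█···              ┃━━━━━━━━


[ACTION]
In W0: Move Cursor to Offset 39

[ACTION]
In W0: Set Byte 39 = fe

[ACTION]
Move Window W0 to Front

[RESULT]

━━━━━━━━━━━━━━━━━━━━━━━━━━━━┏━━━━━━━━━━
fLife                       ┃ HexEditor
────────────────────────────┠──────────
                            ┃00000000  
·····█···█·█···█            ┃00000010  
█·██··█···█··█··            ┃00000020  
·███··█·█·█···█·            ┃00000030  
██·····█···█···█            ┃00000040  
█···█·██·█·█··█·            ┃          
·█········█·····            ┃          
·██·██·█··█·····            ┃          
·█··█·█·········            ┃          
█···█······█·█··            ┃          
······████··██··            ┃          
·███··███·█·█···            ┗━━━━━━━━━━


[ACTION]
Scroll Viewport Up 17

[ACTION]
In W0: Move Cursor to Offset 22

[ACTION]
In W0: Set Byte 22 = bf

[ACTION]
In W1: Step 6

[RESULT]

━━━━━━━━━━━━━━━━━━━━━━━━━━━━┏━━━━━━━━━━
fLife                       ┃ HexEditor
────────────────────────────┠──────────
                            ┃00000000  
·███······█···█·            ┃00000010  
················            ┃00000020  
█···█·····█····█            ┃00000030  
█···█···█·█····█            ┃00000040  
··█·█····█······            ┃          
·········█····█·            ┃          
··········█·····            ┃          
·····█····█·····            ┃          
····█··█······█·            ┃          
····█···█··██·█·            ┃          
·····█·█·····█··            ┗━━━━━━━━━━


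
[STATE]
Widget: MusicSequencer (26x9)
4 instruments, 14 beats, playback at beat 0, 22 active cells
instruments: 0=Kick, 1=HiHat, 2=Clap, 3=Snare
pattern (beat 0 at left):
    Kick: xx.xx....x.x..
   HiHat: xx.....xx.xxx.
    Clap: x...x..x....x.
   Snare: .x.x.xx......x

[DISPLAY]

      ▼1234567890123      
  Kick██·██····█·█··      
 HiHat██·····██·███·      
  Clap█···█··█····█·      
 Snare·█·█·██······█      
                          
                          
                          
                          


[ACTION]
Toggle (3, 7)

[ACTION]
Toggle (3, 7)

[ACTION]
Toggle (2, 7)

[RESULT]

      ▼1234567890123      
  Kick██·██····█·█··      
 HiHat██·····██·███·      
  Clap█···█·······█·      
 Snare·█·█·██······█      
                          
                          
                          
                          


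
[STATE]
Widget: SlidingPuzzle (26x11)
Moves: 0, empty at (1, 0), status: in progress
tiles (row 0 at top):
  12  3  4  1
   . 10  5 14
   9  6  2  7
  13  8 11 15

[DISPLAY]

┌────┬────┬────┬────┐     
│ 12 │  3 │  4 │  1 │     
├────┼────┼────┼────┤     
│    │ 10 │  5 │ 14 │     
├────┼────┼────┼────┤     
│  9 │  6 │  2 │  7 │     
├────┼────┼────┼────┤     
│ 13 │  8 │ 11 │ 15 │     
└────┴────┴────┴────┘     
Moves: 0                  
                          


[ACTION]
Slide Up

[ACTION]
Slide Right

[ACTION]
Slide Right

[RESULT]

┌────┬────┬────┬────┐     
│ 12 │  3 │  4 │  1 │     
├────┼────┼────┼────┤     
│  9 │ 10 │  5 │ 14 │     
├────┼────┼────┼────┤     
│    │  6 │  2 │  7 │     
├────┼────┼────┼────┤     
│ 13 │  8 │ 11 │ 15 │     
└────┴────┴────┴────┘     
Moves: 1                  
                          


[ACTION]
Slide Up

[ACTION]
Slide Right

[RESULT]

┌────┬────┬────┬────┐     
│ 12 │  3 │  4 │  1 │     
├────┼────┼────┼────┤     
│  9 │ 10 │  5 │ 14 │     
├────┼────┼────┼────┤     
│ 13 │  6 │  2 │  7 │     
├────┼────┼────┼────┤     
│    │  8 │ 11 │ 15 │     
└────┴────┴────┴────┘     
Moves: 2                  
                          


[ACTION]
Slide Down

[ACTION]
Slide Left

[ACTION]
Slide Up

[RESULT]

┌────┬────┬────┬────┐     
│ 12 │  3 │  4 │  1 │     
├────┼────┼────┼────┤     
│  9 │ 10 │  5 │ 14 │     
├────┼────┼────┼────┤     
│  6 │  8 │  2 │  7 │     
├────┼────┼────┼────┤     
│ 13 │    │ 11 │ 15 │     
└────┴────┴────┴────┘     
Moves: 5                  
                          


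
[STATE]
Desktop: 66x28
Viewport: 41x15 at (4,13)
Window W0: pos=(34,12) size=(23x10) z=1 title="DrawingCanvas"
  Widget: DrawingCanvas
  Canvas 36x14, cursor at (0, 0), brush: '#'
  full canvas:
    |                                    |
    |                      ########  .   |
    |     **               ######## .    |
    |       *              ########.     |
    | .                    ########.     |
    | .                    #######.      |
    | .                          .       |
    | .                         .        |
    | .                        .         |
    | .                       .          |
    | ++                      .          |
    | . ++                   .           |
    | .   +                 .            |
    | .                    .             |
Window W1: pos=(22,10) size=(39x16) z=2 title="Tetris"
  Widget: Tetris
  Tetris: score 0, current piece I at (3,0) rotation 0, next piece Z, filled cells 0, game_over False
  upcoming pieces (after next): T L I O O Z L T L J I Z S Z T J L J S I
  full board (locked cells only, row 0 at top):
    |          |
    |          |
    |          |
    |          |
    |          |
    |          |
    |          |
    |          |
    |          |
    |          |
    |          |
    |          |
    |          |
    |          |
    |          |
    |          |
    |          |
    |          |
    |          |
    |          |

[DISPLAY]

                  ┃          │Next:      
                  ┃          │▓▓         
                  ┃          │ ▓▓        
                  ┃          │           
                  ┃          │           
                  ┃          │           
                  ┃          │Score:     
                  ┃          │0          
                  ┃          │           
                  ┃          │           
                  ┃          │           
                  ┃          │           
                  ┗━━━━━━━━━━━━━━━━━━━━━━
                                         
                                         


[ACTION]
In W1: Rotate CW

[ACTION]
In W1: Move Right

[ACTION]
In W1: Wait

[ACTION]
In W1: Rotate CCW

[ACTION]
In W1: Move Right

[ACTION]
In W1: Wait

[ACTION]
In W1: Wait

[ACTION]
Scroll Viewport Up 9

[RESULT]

                                         
                                         
                                         
                                         
                                         
                                         
                  ┏━━━━━━━━━━━━━━━━━━━━━━
                  ┃ Tetris               
                  ┠──────────────────────
                  ┃          │Next:      
                  ┃          │▓▓         
                  ┃          │ ▓▓        
                  ┃          │           
                  ┃          │           
                  ┃          │           


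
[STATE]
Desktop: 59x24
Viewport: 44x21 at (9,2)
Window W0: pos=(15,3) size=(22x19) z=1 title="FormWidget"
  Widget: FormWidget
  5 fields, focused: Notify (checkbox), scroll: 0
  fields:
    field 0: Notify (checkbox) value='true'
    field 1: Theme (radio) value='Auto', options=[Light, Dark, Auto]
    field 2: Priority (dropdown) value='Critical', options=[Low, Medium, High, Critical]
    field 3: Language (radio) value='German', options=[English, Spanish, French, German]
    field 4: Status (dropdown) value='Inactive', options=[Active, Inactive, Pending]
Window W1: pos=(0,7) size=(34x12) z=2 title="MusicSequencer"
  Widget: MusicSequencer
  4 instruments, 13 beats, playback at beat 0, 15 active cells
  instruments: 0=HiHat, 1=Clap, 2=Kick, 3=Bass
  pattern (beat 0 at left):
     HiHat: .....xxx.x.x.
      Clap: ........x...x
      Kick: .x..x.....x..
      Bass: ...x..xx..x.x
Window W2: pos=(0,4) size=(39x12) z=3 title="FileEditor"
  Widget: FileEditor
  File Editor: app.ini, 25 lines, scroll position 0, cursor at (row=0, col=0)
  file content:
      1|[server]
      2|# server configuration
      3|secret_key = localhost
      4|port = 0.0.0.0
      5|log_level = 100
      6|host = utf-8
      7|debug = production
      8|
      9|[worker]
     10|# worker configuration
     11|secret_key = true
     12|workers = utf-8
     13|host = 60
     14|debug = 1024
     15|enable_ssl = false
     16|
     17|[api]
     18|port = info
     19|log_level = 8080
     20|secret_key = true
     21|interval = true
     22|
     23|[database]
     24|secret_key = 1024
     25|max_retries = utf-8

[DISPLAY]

                                            
      ┏━━━━━━━━━━━━━━━━━━━━┓                
━━━━━━━━━━━━━━━━━━━━━━━━━━━━━┓              
tor                          ┃              
─────────────────────────────┨              
                            ▲┃              
 configuration              █┃              
ey = localhost              ░┃              
.0.0.0                      ░┃              
l = 100                     ░┃              
tf-8                        ░┃              
production                  ░┃              
                            ▼┃              
━━━━━━━━━━━━━━━━━━━━━━━━━━━━━┛              
                        ┃  ┃                
                        ┃  ┃                
━━━━━━━━━━━━━━━━━━━━━━━━┛  ┃                
      ┃                    ┃                
      ┃                    ┃                
      ┗━━━━━━━━━━━━━━━━━━━━┛                
                                            


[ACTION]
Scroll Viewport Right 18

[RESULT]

                                            
┏━━━━━━━━━━━━━━━━━━━━┓                      
━━━━━━━━━━━━━━━━━━━━━━━┓                    
                       ┃                    
───────────────────────┨                    
                      ▲┃                    
guration              █┃                    
ocalhost              ░┃                    
                      ░┃                    
0                     ░┃                    
                      ░┃                    
tion                  ░┃                    
                      ▼┃                    
━━━━━━━━━━━━━━━━━━━━━━━┛                    
                  ┃  ┃                      
                  ┃  ┃                      
━━━━━━━━━━━━━━━━━━┛  ┃                      
┃                    ┃                      
┃                    ┃                      
┗━━━━━━━━━━━━━━━━━━━━┛                      
                                            


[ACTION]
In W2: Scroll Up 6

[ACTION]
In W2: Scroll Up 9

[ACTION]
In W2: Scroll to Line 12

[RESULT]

                                            
┏━━━━━━━━━━━━━━━━━━━━┓                      
━━━━━━━━━━━━━━━━━━━━━━━┓                    
                       ┃                    
───────────────────────┨                    
8                     ▲┃                    
                      ░┃                    
                      ░┃                    
alse                  ░┃                    
                      █┃                    
                      ░┃                    
                      ░┃                    
80                    ▼┃                    
━━━━━━━━━━━━━━━━━━━━━━━┛                    
                  ┃  ┃                      
                  ┃  ┃                      
━━━━━━━━━━━━━━━━━━┛  ┃                      
┃                    ┃                      
┃                    ┃                      
┗━━━━━━━━━━━━━━━━━━━━┛                      
                                            


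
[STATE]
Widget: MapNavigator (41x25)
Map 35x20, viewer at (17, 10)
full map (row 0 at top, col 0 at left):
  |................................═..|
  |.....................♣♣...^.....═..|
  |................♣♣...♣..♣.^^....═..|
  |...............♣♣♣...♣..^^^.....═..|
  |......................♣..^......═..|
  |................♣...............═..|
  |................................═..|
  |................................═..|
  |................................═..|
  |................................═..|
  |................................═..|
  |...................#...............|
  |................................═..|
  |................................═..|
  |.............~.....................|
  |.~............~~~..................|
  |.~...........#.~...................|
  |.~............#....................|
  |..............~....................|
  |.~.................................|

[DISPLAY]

                                         
                                         
   ................................═..   
   .....................♣♣...^.....═..   
   ................♣♣...♣..♣.^^....═..   
   ...............♣♣♣...♣..^^^.....═..   
   ......................♣..^......═..   
   ................♣...............═..   
   ................................═..   
   ................................═..   
   ................................═..   
   ................................═..   
   .................@..............═..   
   ...................#...............   
   ................................═..   
   ................................═..   
   .............~.....................   
   .~............~~~..................   
   .~...........#.~...................   
   .~............#....................   
   ..............~....................   
   .~.................................   
                                         
                                         
                                         


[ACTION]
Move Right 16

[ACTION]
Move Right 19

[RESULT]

                                         
                                         
..................═..                    
.......♣♣...^.....═..                    
..♣♣...♣..♣.^^....═..                    
.♣♣♣...♣..^^^.....═..                    
........♣..^......═..                    
..♣...............═..                    
..................═..                    
..................═..                    
..................═..                    
..................═..                    
..................═.@                    
.....#...............                    
..................═..                    
..................═..                    
.....................                    
~~~..................                    
.~...................                    
#....................                    
~....................                    
.....................                    
                                         
                                         
                                         


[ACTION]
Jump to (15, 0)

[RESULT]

                                         
                                         
                                         
                                         
                                         
                                         
                                         
                                         
                                         
                                         
                                         
                                         
     ...............@................═.. 
     .....................♣♣...^.....═.. 
     ................♣♣...♣..♣.^^....═.. 
     ...............♣♣♣...♣..^^^.....═.. 
     ......................♣..^......═.. 
     ................♣...............═.. 
     ................................═.. 
     ................................═.. 
     ................................═.. 
     ................................═.. 
     ................................═.. 
     ...................#............... 
     ................................═.. 
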